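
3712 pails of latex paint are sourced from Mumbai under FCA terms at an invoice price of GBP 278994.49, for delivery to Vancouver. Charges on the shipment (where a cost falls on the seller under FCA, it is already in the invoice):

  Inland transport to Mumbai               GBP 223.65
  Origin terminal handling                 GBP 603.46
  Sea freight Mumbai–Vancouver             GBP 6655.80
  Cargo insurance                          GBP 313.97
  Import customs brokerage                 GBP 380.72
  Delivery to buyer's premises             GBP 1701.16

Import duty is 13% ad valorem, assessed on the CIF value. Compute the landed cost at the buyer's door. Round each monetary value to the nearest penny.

Total landed cost: GBP 325903.40

FCA: the seller delivers export-cleared goods to the carrier; the buyer bears costs from that point.
Already in the invoice (seller's account under FCA): inland to port — exclude.
CIF value = FCA price + origin terminal + freight + insurance = 278994.49 + 603.46 + 6655.80 + 313.97 = 286567.72
Import duty = 286567.72 × 13% = 37253.80
Buyer bears: origin terminal 603.46 + freight 6655.80 + insurance 313.97 + brokerage 380.72 + delivery 1701.16 + duty 37253.80 = 46908.91
Landed cost = invoice 278994.49 + 46908.91 = 325903.40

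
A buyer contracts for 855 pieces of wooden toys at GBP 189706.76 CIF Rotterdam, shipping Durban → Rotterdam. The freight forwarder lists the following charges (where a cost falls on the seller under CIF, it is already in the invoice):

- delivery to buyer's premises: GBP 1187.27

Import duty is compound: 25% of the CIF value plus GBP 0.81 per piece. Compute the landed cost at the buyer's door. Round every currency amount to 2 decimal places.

CIF: the seller pays costs through ocean freight and marine insurance to the destination port.
The CIF price already equals the CIF value: 189706.76
Ad valorem component: 189706.76 × 25% = 47426.69
Specific component: 855 × 0.81 = 692.55
Import duty = 47426.69 + 692.55 = 48119.24
Buyer bears: delivery 1187.27 + duty 48119.24 = 49306.51
Landed cost = invoice 189706.76 + 49306.51 = 239013.27

Total landed cost: GBP 239013.27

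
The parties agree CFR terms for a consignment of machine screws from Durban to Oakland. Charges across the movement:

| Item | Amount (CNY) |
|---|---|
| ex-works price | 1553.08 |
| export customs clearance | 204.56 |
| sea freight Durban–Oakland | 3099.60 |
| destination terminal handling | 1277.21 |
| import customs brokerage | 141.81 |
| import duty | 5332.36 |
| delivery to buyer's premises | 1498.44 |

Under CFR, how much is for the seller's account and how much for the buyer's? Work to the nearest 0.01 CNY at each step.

CFR: the seller pays costs through ocean freight to the destination port, but not insurance.
Seller's account: goods 1553.08 + export clearance 204.56 + freight 3099.60 = 4857.24
Buyer's account: destination terminal 1277.21 + brokerage 141.81 + duty 5332.36 + delivery 1498.44 = 8249.82

Seller: CNY 4857.24; buyer: CNY 8249.82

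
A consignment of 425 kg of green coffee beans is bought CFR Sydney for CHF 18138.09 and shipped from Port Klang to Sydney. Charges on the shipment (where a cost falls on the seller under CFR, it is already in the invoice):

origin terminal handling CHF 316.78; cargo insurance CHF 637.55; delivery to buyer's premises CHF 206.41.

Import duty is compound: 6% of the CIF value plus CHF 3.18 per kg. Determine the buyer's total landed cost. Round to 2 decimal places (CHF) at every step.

Total landed cost: CHF 21460.09

CFR: the seller pays costs through ocean freight to the destination port, but not insurance.
Already in the invoice (seller's account under CFR): origin terminal — exclude.
CIF value = CFR price + insurance = 18138.09 + 637.55 = 18775.64
Ad valorem component: 18775.64 × 6% = 1126.54
Specific component: 425 × 3.18 = 1351.50
Import duty = 1126.54 + 1351.50 = 2478.04
Buyer bears: insurance 637.55 + delivery 206.41 + duty 2478.04 = 3322.00
Landed cost = invoice 18138.09 + 3322.00 = 21460.09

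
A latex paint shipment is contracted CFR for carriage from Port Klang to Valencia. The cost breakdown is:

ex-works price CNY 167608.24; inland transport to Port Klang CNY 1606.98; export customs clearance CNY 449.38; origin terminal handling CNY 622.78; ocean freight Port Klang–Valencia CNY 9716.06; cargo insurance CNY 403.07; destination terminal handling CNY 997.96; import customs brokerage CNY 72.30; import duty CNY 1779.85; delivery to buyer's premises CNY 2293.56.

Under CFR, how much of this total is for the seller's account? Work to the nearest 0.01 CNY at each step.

CFR: the seller pays costs through ocean freight to the destination port, but not insurance.
Seller's account: goods 167608.24 + inland to port 1606.98 + export clearance 449.38 + origin terminal 622.78 + freight 9716.06 = 180003.44
Buyer's account: insurance 403.07 + destination terminal 997.96 + brokerage 72.30 + duty 1779.85 + delivery 2293.56 = 5546.74

Seller's account: CNY 180003.44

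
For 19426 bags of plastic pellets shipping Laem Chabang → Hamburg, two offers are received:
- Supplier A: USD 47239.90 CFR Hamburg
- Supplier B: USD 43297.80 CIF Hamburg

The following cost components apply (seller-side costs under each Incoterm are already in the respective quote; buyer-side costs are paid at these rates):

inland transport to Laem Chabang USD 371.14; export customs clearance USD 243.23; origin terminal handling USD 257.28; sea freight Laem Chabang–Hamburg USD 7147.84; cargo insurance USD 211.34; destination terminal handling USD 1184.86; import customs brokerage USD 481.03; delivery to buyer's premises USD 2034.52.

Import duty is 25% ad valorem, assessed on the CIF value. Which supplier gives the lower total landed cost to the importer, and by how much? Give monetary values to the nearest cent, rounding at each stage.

Supplier B is cheaper by USD 5191.80

Supplier A (CFR):
CIF value = CFR price + insurance = 47239.90 + 211.34 = 47451.24
Import duty = 47451.24 × 25% = 11862.81
Buyer bears (A): 211.34 + 1184.86 + 481.03 + 2034.52 = 3911.75
Landed cost (A) = invoice 47239.90 + 3911.75 + duty 11862.81 = 63014.46
Supplier B (CIF):
The CIF price already equals the CIF value: 43297.80
Import duty = 43297.80 × 25% = 10824.45
Buyer bears (B): 1184.86 + 481.03 + 2034.52 = 3700.41
Landed cost (B) = invoice 43297.80 + 3700.41 + duty 10824.45 = 57822.66
Difference = |63014.46 − 57822.66| = 5191.80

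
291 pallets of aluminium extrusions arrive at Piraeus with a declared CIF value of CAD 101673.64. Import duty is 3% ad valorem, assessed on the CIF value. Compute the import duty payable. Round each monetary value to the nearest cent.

Import duty: CAD 3050.21

Import duty = 101673.64 × 3% = 3050.21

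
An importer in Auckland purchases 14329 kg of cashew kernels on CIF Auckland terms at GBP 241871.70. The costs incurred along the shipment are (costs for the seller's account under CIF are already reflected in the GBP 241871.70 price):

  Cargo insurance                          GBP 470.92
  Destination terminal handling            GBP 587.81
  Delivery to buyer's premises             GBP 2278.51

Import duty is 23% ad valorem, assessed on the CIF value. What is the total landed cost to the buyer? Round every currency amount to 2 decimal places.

Total landed cost: GBP 300368.51

CIF: the seller pays costs through ocean freight and marine insurance to the destination port.
Already in the invoice (seller's account under CIF): insurance — exclude.
The CIF price already equals the CIF value: 241871.70
Import duty = 241871.70 × 23% = 55630.49
Buyer bears: destination terminal 587.81 + delivery 2278.51 + duty 55630.49 = 58496.81
Landed cost = invoice 241871.70 + 58496.81 = 300368.51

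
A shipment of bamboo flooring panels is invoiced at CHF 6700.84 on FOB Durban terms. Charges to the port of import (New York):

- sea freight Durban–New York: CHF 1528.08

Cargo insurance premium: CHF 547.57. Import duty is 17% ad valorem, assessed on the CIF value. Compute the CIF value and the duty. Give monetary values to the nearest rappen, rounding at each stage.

CIF = FOB price + freight + insurance
CIF = 6700.84 + 1528.08 + 547.57 = 8776.49
Import duty = 8776.49 × 17% = 1492.00

CIF value: CHF 8776.49; import duty: CHF 1492.00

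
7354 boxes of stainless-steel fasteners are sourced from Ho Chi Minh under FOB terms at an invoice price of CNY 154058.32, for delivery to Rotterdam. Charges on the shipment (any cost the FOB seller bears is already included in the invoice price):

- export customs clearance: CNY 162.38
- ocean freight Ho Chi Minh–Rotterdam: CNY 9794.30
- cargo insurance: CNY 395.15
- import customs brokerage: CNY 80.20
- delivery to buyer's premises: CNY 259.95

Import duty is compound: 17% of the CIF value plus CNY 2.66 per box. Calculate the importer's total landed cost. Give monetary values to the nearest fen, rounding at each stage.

FOB: the seller bears costs until goods are on board at the origin port; the buyer bears freight, insurance and all costs thereafter.
Already in the invoice (seller's account under FOB): export clearance — exclude.
CIF value = FOB price + freight + insurance = 154058.32 + 9794.30 + 395.15 = 164247.77
Ad valorem component: 164247.77 × 17% = 27922.12
Specific component: 7354 × 2.66 = 19561.64
Import duty = 27922.12 + 19561.64 = 47483.76
Buyer bears: freight 9794.30 + insurance 395.15 + brokerage 80.20 + delivery 259.95 + duty 47483.76 = 58013.36
Landed cost = invoice 154058.32 + 58013.36 = 212071.68

Total landed cost: CNY 212071.68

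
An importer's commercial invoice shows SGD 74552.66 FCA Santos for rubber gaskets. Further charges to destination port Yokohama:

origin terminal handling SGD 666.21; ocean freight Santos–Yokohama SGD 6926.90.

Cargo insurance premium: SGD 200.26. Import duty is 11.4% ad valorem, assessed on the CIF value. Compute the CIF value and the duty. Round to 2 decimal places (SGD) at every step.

CIF value: SGD 82346.03; import duty: SGD 9387.45

CIF = FCA price + pre-shipment costs + freight + insurance
CIF = 74552.66 + 666.21 + 6926.90 + 200.26 = 82346.03
Import duty = 82346.03 × 11.4% = 9387.45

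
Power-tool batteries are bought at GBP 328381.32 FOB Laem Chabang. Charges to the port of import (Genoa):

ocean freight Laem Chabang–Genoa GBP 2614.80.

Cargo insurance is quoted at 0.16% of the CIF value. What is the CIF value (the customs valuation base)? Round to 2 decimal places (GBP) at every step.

CIF value: GBP 331526.56

Let C be the CIF value. C = FOB price + freight + 0.16% × C
C − 0.16% × C = 328381.32 + 2614.80
0.9984 × C = 330996.12
C = 330996.12 / 0.9984 = 331526.56
Insurance premium = 0.16% × 331526.56 = 530.44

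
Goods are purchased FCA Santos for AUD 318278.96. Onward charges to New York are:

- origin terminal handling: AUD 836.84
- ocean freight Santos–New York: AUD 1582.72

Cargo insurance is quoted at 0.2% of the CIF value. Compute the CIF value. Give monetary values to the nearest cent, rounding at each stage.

Let C be the CIF value. C = FCA price + pre-shipment costs + freight + 0.2% × C
C − 0.2% × C = 318278.96 + 836.84 + 1582.72
0.998 × C = 320698.52
C = 320698.52 / 0.998 = 321341.20
Insurance premium = 0.2% × 321341.20 = 642.68

CIF value: AUD 321341.20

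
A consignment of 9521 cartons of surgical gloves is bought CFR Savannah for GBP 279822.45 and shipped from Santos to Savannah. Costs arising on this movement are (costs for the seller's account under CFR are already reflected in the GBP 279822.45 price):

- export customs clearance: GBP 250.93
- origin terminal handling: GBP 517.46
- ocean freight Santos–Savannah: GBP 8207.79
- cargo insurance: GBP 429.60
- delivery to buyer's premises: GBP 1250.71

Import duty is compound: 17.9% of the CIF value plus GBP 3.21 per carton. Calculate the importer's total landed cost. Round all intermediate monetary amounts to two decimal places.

CFR: the seller pays costs through ocean freight to the destination port, but not insurance.
Already in the invoice (seller's account under CFR): export clearance, origin terminal, freight — exclude.
CIF value = CFR price + insurance = 279822.45 + 429.60 = 280252.05
Ad valorem component: 280252.05 × 17.9% = 50165.12
Specific component: 9521 × 3.21 = 30562.41
Import duty = 50165.12 + 30562.41 = 80727.53
Buyer bears: insurance 429.60 + delivery 1250.71 + duty 80727.53 = 82407.84
Landed cost = invoice 279822.45 + 82407.84 = 362230.29

Total landed cost: GBP 362230.29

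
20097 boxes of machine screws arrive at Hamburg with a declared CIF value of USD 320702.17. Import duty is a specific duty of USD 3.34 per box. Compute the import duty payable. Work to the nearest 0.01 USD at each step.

Import duty: USD 67123.98

Import duty = 20097 × 3.34 = 67123.98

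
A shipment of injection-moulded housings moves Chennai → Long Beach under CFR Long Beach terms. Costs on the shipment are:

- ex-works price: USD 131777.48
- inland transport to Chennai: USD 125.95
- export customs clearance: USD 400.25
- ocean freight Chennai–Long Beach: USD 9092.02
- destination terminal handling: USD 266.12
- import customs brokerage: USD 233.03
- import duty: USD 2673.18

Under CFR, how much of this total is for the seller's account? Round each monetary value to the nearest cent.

CFR: the seller pays costs through ocean freight to the destination port, but not insurance.
Seller's account: goods 131777.48 + inland to port 125.95 + export clearance 400.25 + freight 9092.02 = 141395.70
Buyer's account: destination terminal 266.12 + brokerage 233.03 + duty 2673.18 = 3172.33

Seller's account: USD 141395.70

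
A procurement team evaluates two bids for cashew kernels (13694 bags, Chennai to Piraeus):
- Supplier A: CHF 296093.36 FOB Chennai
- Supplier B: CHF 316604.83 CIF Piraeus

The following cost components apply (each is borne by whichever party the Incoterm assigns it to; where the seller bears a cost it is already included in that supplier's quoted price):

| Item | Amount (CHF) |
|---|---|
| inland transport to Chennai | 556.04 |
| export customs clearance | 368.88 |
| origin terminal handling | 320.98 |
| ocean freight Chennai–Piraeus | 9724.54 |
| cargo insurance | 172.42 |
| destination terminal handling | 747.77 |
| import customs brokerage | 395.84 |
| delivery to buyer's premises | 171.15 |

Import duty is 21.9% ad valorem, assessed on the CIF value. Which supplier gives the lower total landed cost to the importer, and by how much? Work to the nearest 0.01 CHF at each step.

Supplier A is cheaper by CHF 12939.09

Supplier A (FOB):
CIF value = FOB price + freight + insurance = 296093.36 + 9724.54 + 172.42 = 305990.32
Import duty = 305990.32 × 21.9% = 67011.88
Buyer bears (A): 9724.54 + 172.42 + 747.77 + 395.84 + 171.15 = 11211.72
Landed cost (A) = invoice 296093.36 + 11211.72 + duty 67011.88 = 374316.96
Supplier B (CIF):
The CIF price already equals the CIF value: 316604.83
Import duty = 316604.83 × 21.9% = 69336.46
Buyer bears (B): 747.77 + 395.84 + 171.15 = 1314.76
Landed cost (B) = invoice 316604.83 + 1314.76 + duty 69336.46 = 387256.05
Difference = |374316.96 − 387256.05| = 12939.09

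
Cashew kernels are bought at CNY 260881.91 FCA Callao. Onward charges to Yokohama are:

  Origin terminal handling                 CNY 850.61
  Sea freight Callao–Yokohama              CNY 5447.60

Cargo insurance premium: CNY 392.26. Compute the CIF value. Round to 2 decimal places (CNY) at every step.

CIF value: CNY 267572.38

CIF = FCA price + pre-shipment costs + freight + insurance
CIF = 260881.91 + 850.61 + 5447.60 + 392.26 = 267572.38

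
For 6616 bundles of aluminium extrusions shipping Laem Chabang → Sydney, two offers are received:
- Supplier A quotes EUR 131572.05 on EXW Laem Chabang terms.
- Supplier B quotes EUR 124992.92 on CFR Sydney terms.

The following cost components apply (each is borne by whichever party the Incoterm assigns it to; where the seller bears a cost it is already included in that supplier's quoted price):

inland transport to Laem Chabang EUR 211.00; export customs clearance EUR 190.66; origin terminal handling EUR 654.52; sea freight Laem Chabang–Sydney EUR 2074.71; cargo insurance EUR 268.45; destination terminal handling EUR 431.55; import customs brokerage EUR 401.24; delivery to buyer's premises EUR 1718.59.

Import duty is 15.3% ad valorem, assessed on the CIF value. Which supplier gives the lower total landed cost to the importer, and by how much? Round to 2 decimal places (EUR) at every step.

Supplier A (EXW):
CIF value = EXW price + inland to port + export clearance + origin terminal + freight + insurance = 131572.05 + 211.00 + 190.66 + 654.52 + 2074.71 + 268.45 = 134971.39
Import duty = 134971.39 × 15.3% = 20650.62
Buyer bears (A): 211.00 + 190.66 + 654.52 + 2074.71 + 268.45 + 431.55 + 401.24 + 1718.59 = 5950.72
Landed cost (A) = invoice 131572.05 + 5950.72 + duty 20650.62 = 158173.39
Supplier B (CFR):
CIF value = CFR price + insurance = 124992.92 + 268.45 = 125261.37
Import duty = 125261.37 × 15.3% = 19164.99
Buyer bears (B): 268.45 + 431.55 + 401.24 + 1718.59 = 2819.83
Landed cost (B) = invoice 124992.92 + 2819.83 + duty 19164.99 = 146977.74
Difference = |158173.39 − 146977.74| = 11195.65

Supplier B is cheaper by EUR 11195.65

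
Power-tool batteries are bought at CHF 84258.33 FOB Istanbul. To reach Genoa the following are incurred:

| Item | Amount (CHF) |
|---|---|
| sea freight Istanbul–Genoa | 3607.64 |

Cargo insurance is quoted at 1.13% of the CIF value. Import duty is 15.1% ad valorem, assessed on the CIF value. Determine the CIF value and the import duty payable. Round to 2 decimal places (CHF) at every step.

Let C be the CIF value. C = FOB price + freight + 1.13% × C
C − 1.13% × C = 84258.33 + 3607.64
0.9887 × C = 87865.97
C = 87865.97 / 0.9887 = 88870.20
Insurance premium = 1.13% × 88870.20 = 1004.23
Import duty = 88870.20 × 15.1% = 13419.40

CIF value: CHF 88870.20; import duty: CHF 13419.40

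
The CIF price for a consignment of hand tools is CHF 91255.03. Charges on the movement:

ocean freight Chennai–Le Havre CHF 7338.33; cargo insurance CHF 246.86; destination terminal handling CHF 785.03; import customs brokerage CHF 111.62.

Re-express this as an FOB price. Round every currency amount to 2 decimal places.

Not relevant to the conversion: brokerage, destination terminal — on the buyer under both terms; not part of either seller's price.
From CIF to FOB, the seller no longer bears: freight, insurance.
FOB price = 91255.03 − 7338.33 − 246.86 = 83669.84

FOB price: CHF 83669.84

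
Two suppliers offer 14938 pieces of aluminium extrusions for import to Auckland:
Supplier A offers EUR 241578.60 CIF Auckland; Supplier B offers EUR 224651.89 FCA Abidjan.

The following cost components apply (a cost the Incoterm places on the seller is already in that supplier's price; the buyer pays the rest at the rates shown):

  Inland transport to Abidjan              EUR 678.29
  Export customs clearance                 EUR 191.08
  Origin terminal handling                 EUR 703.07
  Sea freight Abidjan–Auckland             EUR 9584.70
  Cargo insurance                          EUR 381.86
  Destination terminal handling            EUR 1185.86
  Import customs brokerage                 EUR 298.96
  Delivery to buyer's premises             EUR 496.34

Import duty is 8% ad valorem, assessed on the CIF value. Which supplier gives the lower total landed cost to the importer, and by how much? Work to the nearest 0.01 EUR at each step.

Supplier B is cheaper by EUR 6757.65

Supplier A (CIF):
The CIF price already equals the CIF value: 241578.60
Import duty = 241578.60 × 8% = 19326.29
Buyer bears (A): 1185.86 + 298.96 + 496.34 = 1981.16
Landed cost (A) = invoice 241578.60 + 1981.16 + duty 19326.29 = 262886.05
Supplier B (FCA):
CIF value = FCA price + origin terminal + freight + insurance = 224651.89 + 703.07 + 9584.70 + 381.86 = 235321.52
Import duty = 235321.52 × 8% = 18825.72
Buyer bears (B): 703.07 + 9584.70 + 381.86 + 1185.86 + 298.96 + 496.34 = 12650.79
Landed cost (B) = invoice 224651.89 + 12650.79 + duty 18825.72 = 256128.40
Difference = |262886.05 − 256128.40| = 6757.65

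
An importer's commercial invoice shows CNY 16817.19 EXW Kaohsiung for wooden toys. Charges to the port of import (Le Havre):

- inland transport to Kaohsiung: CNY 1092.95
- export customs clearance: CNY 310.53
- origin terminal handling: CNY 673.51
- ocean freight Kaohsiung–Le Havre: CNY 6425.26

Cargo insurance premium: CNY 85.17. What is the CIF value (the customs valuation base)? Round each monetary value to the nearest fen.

CIF = EXW price + pre-shipment costs + freight + insurance
CIF = 16817.19 + 1092.95 + 310.53 + 673.51 + 6425.26 + 85.17 = 25404.61

CIF value: CNY 25404.61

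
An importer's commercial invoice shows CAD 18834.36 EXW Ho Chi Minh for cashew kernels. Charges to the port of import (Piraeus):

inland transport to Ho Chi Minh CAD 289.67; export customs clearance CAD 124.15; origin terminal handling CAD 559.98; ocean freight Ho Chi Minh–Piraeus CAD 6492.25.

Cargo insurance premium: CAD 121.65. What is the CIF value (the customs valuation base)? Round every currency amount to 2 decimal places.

CIF value: CAD 26422.06

CIF = EXW price + pre-shipment costs + freight + insurance
CIF = 18834.36 + 289.67 + 124.15 + 559.98 + 6492.25 + 121.65 = 26422.06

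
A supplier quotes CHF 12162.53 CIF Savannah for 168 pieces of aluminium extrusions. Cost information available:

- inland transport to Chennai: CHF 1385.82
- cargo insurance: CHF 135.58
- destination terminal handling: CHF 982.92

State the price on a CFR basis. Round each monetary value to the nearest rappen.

Not relevant to the conversion: inland to port — on the seller under both CIF and CFR; already in the CIF price and stays in the CFR price. destination terminal — on the buyer under both terms; not part of either seller's price.
From CIF to CFR, the seller no longer bears: insurance.
CFR price = 12162.53 − 135.58 = 12026.95

CFR price: CHF 12026.95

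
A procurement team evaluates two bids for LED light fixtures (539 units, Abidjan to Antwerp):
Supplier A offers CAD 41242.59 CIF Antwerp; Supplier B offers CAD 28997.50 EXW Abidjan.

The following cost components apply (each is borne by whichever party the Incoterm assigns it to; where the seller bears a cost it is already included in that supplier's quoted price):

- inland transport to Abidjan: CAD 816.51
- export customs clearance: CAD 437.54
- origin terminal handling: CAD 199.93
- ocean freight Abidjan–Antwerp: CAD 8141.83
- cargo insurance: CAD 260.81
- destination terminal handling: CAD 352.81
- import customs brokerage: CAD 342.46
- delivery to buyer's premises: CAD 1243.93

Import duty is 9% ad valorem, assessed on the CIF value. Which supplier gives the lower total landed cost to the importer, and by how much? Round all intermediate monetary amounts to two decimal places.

Supplier A (CIF):
The CIF price already equals the CIF value: 41242.59
Import duty = 41242.59 × 9% = 3711.83
Buyer bears (A): 352.81 + 342.46 + 1243.93 = 1939.20
Landed cost (A) = invoice 41242.59 + 1939.20 + duty 3711.83 = 46893.62
Supplier B (EXW):
CIF value = EXW price + inland to port + export clearance + origin terminal + freight + insurance = 28997.50 + 816.51 + 437.54 + 199.93 + 8141.83 + 260.81 = 38854.12
Import duty = 38854.12 × 9% = 3496.87
Buyer bears (B): 816.51 + 437.54 + 199.93 + 8141.83 + 260.81 + 352.81 + 342.46 + 1243.93 = 11795.82
Landed cost (B) = invoice 28997.50 + 11795.82 + duty 3496.87 = 44290.19
Difference = |46893.62 − 44290.19| = 2603.43

Supplier B is cheaper by CAD 2603.43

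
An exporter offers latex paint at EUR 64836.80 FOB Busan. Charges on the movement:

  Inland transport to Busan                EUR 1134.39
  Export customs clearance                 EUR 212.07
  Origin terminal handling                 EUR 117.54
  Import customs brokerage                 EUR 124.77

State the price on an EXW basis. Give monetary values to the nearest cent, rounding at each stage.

Not relevant to the conversion: brokerage — on the buyer under both terms; not part of either seller's price.
From FOB to EXW, the seller no longer bears: inland to port, export clearance, origin terminal.
EXW price = 64836.80 − 1134.39 − 212.07 − 117.54 = 63372.80

EXW price: EUR 63372.80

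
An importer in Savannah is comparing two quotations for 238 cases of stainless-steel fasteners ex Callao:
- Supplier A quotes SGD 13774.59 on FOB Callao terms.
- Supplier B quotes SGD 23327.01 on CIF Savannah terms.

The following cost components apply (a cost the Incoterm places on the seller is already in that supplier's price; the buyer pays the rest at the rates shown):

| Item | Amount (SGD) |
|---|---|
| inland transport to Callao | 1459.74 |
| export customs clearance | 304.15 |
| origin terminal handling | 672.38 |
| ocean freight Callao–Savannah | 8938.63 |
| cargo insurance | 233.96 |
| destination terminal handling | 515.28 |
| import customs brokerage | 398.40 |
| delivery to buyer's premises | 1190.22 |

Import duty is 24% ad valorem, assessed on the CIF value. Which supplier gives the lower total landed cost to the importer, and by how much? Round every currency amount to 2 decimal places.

Supplier A is cheaper by SGD 470.99

Supplier A (FOB):
CIF value = FOB price + freight + insurance = 13774.59 + 8938.63 + 233.96 = 22947.18
Import duty = 22947.18 × 24% = 5507.32
Buyer bears (A): 8938.63 + 233.96 + 515.28 + 398.40 + 1190.22 = 11276.49
Landed cost (A) = invoice 13774.59 + 11276.49 + duty 5507.32 = 30558.40
Supplier B (CIF):
The CIF price already equals the CIF value: 23327.01
Import duty = 23327.01 × 24% = 5598.48
Buyer bears (B): 515.28 + 398.40 + 1190.22 = 2103.90
Landed cost (B) = invoice 23327.01 + 2103.90 + duty 5598.48 = 31029.39
Difference = |30558.40 − 31029.39| = 470.99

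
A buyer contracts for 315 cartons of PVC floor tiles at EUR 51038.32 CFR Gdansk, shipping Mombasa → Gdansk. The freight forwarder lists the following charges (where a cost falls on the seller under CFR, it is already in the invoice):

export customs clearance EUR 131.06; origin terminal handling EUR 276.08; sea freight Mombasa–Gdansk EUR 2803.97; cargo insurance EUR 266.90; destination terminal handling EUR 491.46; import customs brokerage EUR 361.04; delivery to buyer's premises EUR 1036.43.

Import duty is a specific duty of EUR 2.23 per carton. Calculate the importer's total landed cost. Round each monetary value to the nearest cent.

CFR: the seller pays costs through ocean freight to the destination port, but not insurance.
Already in the invoice (seller's account under CFR): export clearance, origin terminal, freight — exclude.
CIF value = CFR price + insurance = 51038.32 + 266.90 = 51305.22
Import duty = 315 × 2.23 = 702.45
Buyer bears: insurance 266.90 + destination terminal 491.46 + brokerage 361.04 + delivery 1036.43 + duty 702.45 = 2858.28
Landed cost = invoice 51038.32 + 2858.28 = 53896.60

Total landed cost: EUR 53896.60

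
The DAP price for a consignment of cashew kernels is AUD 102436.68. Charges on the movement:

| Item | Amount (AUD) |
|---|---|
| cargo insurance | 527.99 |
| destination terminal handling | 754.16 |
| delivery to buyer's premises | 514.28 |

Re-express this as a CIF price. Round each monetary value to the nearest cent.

CIF price: AUD 101168.24

Not relevant to the conversion: insurance — on the seller under both DAP and CIF; already in the DAP price and stays in the CIF price.
From DAP to CIF, the seller no longer bears: destination terminal, delivery.
CIF price = 102436.68 − 754.16 − 514.28 = 101168.24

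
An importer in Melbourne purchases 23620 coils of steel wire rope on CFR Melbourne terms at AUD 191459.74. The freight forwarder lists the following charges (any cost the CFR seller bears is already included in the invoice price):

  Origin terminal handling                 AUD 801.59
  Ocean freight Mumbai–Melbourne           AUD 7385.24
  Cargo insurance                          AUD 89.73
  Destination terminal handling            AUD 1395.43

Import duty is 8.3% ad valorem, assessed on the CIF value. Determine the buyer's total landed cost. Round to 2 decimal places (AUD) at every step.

Total landed cost: AUD 208843.51

CFR: the seller pays costs through ocean freight to the destination port, but not insurance.
Already in the invoice (seller's account under CFR): origin terminal, freight — exclude.
CIF value = CFR price + insurance = 191459.74 + 89.73 = 191549.47
Import duty = 191549.47 × 8.3% = 15898.61
Buyer bears: insurance 89.73 + destination terminal 1395.43 + duty 15898.61 = 17383.77
Landed cost = invoice 191459.74 + 17383.77 = 208843.51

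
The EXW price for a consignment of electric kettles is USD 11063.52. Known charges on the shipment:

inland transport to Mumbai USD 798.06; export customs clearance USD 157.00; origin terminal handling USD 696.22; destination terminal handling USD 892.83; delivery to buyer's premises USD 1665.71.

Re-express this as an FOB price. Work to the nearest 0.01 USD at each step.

Not relevant to the conversion: delivery, destination terminal — on the buyer under both terms; not part of either seller's price.
From EXW to FOB, the seller additionally bears: inland to port, export clearance, origin terminal.
FOB price = 11063.52 + 798.06 + 157.00 + 696.22 = 12714.80

FOB price: USD 12714.80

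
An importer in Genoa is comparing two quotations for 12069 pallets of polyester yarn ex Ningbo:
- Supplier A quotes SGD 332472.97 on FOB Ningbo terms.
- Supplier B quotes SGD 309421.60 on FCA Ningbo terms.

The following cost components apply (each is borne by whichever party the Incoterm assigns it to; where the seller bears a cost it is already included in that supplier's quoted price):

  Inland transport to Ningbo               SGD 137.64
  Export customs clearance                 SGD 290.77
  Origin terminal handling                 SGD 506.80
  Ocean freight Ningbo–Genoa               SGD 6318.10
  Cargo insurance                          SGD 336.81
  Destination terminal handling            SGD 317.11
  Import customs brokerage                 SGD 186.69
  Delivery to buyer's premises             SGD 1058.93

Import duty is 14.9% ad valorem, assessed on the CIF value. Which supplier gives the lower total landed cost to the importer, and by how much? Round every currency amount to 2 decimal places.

Supplier B is cheaper by SGD 25903.71

Supplier A (FOB):
CIF value = FOB price + freight + insurance = 332472.97 + 6318.10 + 336.81 = 339127.88
Import duty = 339127.88 × 14.9% = 50530.05
Buyer bears (A): 6318.10 + 336.81 + 317.11 + 186.69 + 1058.93 = 8217.64
Landed cost (A) = invoice 332472.97 + 8217.64 + duty 50530.05 = 391220.66
Supplier B (FCA):
CIF value = FCA price + origin terminal + freight + insurance = 309421.60 + 506.80 + 6318.10 + 336.81 = 316583.31
Import duty = 316583.31 × 14.9% = 47170.91
Buyer bears (B): 506.80 + 6318.10 + 336.81 + 317.11 + 186.69 + 1058.93 = 8724.44
Landed cost (B) = invoice 309421.60 + 8724.44 + duty 47170.91 = 365316.95
Difference = |391220.66 − 365316.95| = 25903.71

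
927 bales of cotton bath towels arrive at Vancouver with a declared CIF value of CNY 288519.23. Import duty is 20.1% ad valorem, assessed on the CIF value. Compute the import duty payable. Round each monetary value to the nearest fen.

Import duty = 288519.23 × 20.1% = 57992.37

Import duty: CNY 57992.37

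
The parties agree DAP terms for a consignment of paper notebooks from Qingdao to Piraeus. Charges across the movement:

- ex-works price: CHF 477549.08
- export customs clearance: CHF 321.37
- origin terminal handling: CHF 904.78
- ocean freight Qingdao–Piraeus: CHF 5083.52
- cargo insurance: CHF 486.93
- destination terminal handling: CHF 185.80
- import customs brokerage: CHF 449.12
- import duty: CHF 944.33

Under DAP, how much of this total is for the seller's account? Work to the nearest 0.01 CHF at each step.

DAP: the seller bears all costs to the named destination except import duty and clearance.
Seller's account: goods 477549.08 + export clearance 321.37 + origin terminal 904.78 + freight 5083.52 + insurance 486.93 + destination terminal 185.80 = 484531.48
Buyer's account: brokerage 449.12 + duty 944.33 = 1393.45

Seller's account: CHF 484531.48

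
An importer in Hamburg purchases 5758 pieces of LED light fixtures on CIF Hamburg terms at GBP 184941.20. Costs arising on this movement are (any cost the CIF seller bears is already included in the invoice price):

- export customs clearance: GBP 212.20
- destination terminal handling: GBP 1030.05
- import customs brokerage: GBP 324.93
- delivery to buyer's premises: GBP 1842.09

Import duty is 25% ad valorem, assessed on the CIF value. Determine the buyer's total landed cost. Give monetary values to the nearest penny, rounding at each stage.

CIF: the seller pays costs through ocean freight and marine insurance to the destination port.
Already in the invoice (seller's account under CIF): export clearance — exclude.
The CIF price already equals the CIF value: 184941.20
Import duty = 184941.20 × 25% = 46235.30
Buyer bears: destination terminal 1030.05 + brokerage 324.93 + delivery 1842.09 + duty 46235.30 = 49432.37
Landed cost = invoice 184941.20 + 49432.37 = 234373.57

Total landed cost: GBP 234373.57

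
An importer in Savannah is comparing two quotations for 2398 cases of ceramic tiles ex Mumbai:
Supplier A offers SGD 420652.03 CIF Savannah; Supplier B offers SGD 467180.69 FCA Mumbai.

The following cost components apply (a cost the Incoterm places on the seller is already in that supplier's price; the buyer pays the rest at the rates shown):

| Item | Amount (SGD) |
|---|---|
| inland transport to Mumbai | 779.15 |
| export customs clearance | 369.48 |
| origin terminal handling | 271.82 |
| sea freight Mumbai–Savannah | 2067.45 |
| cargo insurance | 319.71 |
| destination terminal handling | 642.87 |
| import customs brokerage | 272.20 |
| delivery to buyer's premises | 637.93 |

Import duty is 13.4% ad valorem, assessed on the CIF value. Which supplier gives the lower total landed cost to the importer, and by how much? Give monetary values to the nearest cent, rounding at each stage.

Supplier A is cheaper by SGD 55778.79

Supplier A (CIF):
The CIF price already equals the CIF value: 420652.03
Import duty = 420652.03 × 13.4% = 56367.37
Buyer bears (A): 642.87 + 272.20 + 637.93 = 1553.00
Landed cost (A) = invoice 420652.03 + 1553.00 + duty 56367.37 = 478572.40
Supplier B (FCA):
CIF value = FCA price + origin terminal + freight + insurance = 467180.69 + 271.82 + 2067.45 + 319.71 = 469839.67
Import duty = 469839.67 × 13.4% = 62958.52
Buyer bears (B): 271.82 + 2067.45 + 319.71 + 642.87 + 272.20 + 637.93 = 4211.98
Landed cost (B) = invoice 467180.69 + 4211.98 + duty 62958.52 = 534351.19
Difference = |478572.40 − 534351.19| = 55778.79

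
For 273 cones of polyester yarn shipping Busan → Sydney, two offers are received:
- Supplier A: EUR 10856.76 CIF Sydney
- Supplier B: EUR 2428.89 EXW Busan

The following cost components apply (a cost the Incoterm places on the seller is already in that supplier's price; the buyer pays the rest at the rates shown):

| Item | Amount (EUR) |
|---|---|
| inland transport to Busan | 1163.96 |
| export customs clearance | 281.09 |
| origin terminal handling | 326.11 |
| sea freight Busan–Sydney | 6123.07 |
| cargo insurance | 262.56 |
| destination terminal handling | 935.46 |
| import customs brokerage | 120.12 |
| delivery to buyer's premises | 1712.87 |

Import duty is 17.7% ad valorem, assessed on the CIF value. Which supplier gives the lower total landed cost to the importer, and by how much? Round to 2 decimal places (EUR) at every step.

Supplier B is cheaper by EUR 319.06

Supplier A (CIF):
The CIF price already equals the CIF value: 10856.76
Import duty = 10856.76 × 17.7% = 1921.65
Buyer bears (A): 935.46 + 120.12 + 1712.87 = 2768.45
Landed cost (A) = invoice 10856.76 + 2768.45 + duty 1921.65 = 15546.86
Supplier B (EXW):
CIF value = EXW price + inland to port + export clearance + origin terminal + freight + insurance = 2428.89 + 1163.96 + 281.09 + 326.11 + 6123.07 + 262.56 = 10585.68
Import duty = 10585.68 × 17.7% = 1873.67
Buyer bears (B): 1163.96 + 281.09 + 326.11 + 6123.07 + 262.56 + 935.46 + 120.12 + 1712.87 = 10925.24
Landed cost (B) = invoice 2428.89 + 10925.24 + duty 1873.67 = 15227.80
Difference = |15546.86 − 15227.80| = 319.06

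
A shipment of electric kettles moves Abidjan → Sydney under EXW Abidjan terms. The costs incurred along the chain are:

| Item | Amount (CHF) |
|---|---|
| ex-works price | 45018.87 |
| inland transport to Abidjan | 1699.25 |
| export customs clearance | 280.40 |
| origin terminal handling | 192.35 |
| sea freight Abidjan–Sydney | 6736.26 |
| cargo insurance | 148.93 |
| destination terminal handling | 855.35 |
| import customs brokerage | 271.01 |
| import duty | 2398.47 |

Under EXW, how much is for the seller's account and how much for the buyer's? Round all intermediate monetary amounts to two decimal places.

EXW: the seller makes goods available at their premises; the buyer bears all onward costs.
Seller's account: goods 45018.87 = 45018.87
Buyer's account: inland to port 1699.25 + export clearance 280.40 + origin terminal 192.35 + freight 6736.26 + insurance 148.93 + destination terminal 855.35 + brokerage 271.01 + duty 2398.47 = 12582.02

Seller: CHF 45018.87; buyer: CHF 12582.02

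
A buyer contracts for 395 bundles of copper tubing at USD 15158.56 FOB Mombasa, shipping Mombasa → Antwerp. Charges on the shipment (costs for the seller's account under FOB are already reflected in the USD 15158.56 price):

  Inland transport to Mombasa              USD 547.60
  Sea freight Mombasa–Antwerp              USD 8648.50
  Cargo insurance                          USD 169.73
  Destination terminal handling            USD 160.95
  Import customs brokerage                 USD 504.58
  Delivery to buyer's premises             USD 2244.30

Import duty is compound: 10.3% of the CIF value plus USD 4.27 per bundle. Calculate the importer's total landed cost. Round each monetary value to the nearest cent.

FOB: the seller bears costs until goods are on board at the origin port; the buyer bears freight, insurance and all costs thereafter.
Already in the invoice (seller's account under FOB): inland to port — exclude.
CIF value = FOB price + freight + insurance = 15158.56 + 8648.50 + 169.73 = 23976.79
Ad valorem component: 23976.79 × 10.3% = 2469.61
Specific component: 395 × 4.27 = 1686.65
Import duty = 2469.61 + 1686.65 = 4156.26
Buyer bears: freight 8648.50 + insurance 169.73 + destination terminal 160.95 + brokerage 504.58 + delivery 2244.30 + duty 4156.26 = 15884.32
Landed cost = invoice 15158.56 + 15884.32 = 31042.88

Total landed cost: USD 31042.88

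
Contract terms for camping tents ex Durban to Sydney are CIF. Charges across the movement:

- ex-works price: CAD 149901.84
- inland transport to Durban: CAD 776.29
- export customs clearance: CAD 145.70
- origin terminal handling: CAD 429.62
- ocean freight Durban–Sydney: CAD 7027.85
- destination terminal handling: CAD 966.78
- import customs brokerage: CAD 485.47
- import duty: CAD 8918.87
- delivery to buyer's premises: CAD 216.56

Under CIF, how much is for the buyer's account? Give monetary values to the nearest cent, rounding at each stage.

CIF: the seller pays costs through ocean freight and marine insurance to the destination port.
Seller's account: goods 149901.84 + inland to port 776.29 + export clearance 145.70 + origin terminal 429.62 + freight 7027.85 = 158281.30
Buyer's account: destination terminal 966.78 + brokerage 485.47 + duty 8918.87 + delivery 216.56 = 10587.68

Buyer's account: CAD 10587.68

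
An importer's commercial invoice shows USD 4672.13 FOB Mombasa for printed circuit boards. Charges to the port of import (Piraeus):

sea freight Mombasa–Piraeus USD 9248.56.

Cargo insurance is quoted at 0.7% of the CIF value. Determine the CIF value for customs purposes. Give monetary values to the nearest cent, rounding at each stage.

Let C be the CIF value. C = FOB price + freight + 0.7% × C
C − 0.7% × C = 4672.13 + 9248.56
0.993 × C = 13920.69
C = 13920.69 / 0.993 = 14018.82
Insurance premium = 0.7% × 14018.82 = 98.13

CIF value: USD 14018.82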